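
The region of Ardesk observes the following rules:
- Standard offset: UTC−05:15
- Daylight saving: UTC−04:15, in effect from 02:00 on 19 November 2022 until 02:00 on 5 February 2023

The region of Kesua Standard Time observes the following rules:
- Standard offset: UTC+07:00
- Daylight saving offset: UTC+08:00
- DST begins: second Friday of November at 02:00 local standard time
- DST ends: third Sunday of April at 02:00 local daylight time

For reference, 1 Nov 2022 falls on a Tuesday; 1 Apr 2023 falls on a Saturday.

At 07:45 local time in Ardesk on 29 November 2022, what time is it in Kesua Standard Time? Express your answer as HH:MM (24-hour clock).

20:00

29 November 2022 falls between 19 November 2022 and 5 February 2023, so daylight saving is in effect and Ardesk is at UTC−04:15.
07:45 Ardesk + 4h15m = 12:00 UTC.
1 November 2022 is a Tuesday, so the first Friday is November 4 and the second is November 11.
1 April 2023 is a Saturday, so the first Sunday is April 2 and the third is April 16.
At the standard offset (UTC+07:00), 12:00 UTC + 7h = 19:00 Kesua Standard Time standard time.
Daylight saving runs 11 November 2022 – 16 April 2023; the standard-time date in Kesua Standard Time, 29 November 2022, is inside that window, so Kesua Standard Time is at UTC+08:00.
12:00 UTC + 8h = 20:00 Kesua Standard Time.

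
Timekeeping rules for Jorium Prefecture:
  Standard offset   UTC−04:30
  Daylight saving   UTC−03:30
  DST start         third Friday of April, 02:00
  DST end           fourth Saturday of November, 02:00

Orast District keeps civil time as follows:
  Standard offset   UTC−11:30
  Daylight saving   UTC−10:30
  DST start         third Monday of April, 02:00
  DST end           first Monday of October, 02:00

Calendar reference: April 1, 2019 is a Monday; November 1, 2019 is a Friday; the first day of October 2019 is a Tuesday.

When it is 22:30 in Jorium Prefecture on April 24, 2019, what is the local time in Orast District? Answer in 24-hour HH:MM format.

1 April 2019 is a Monday, so the first Friday is April 5 and the third is April 19.
1 November 2019 is a Friday, so the first Saturday is November 2 and the fourth is November 23.
April 24, 2019 lies within the daylight-saving period (19 April – 23 November), so Jorium Prefecture is on daylight time, UTC−03:30.
22:30 Jorium Prefecture + 3h30m = 02:00 UTC (rolling into the next day, 25 April 2019).
1 April 2019 is a Monday, so the first Monday is April 1 and the third is April 15.
1 October 2019 is a Tuesday, so the first Monday is October 7.
At the standard offset (UTC−11:30), 02:00 UTC − 11h30m = 14:30 Orast District standard time (rolling into the previous day, 24 April 2019).
Daylight saving runs 15 April – 7 October; the standard-time date in Orast District, April 24, 2019, is inside that window, so Orast District is at UTC−10:30.
02:00 UTC − 10h30m = 15:30 Orast District (rolling into the previous day, 24 April 2019).

15:30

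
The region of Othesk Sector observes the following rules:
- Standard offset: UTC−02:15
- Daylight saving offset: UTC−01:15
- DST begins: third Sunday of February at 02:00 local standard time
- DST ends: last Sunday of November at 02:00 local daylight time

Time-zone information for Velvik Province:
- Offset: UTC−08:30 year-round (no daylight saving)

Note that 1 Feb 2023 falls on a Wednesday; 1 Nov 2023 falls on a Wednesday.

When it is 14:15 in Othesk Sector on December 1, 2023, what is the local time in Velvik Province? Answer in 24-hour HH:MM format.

1 February 2023 is a Wednesday, so the first Sunday is February 5 and the third is February 19.
1 November 2023 is a Wednesday, so Sundays fall on 5, 12, 19, 26; the last is November 26.
December 1, 2023 is outside the daylight-saving period (19 February – 26 November), so Othesk Sector is on standard time, UTC−02:15.
14:15 Othesk Sector + 2h15m = 16:30 UTC.
Velvik Province has no daylight saving, so its offset is UTC−08:30 year-round.
16:30 UTC − 8h30m = 08:00 Velvik Province.

08:00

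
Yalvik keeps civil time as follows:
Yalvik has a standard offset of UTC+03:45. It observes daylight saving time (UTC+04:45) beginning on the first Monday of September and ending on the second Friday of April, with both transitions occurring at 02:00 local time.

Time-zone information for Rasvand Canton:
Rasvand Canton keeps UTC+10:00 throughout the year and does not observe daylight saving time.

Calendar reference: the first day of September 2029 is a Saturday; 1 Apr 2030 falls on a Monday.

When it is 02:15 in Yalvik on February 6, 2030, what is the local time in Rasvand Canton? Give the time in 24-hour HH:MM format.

1 September 2029 is a Saturday, so the first Monday is September 3.
1 April 2030 is a Monday, so the first Friday is April 5 and the second is April 12.
Daylight saving runs 3 September 2029 – 12 April 2030; February 6, 2030 is inside that window, so Yalvik is at UTC+04:45.
02:15 Yalvik − 4h45m = 21:30 UTC (rolling into the previous day, 5 February 2030).
Rasvand Canton has no daylight saving, so its offset is UTC+10:00 year-round.
21:30 UTC + 10h = 07:30 Rasvand Canton (rolling into the next day, 6 February 2030).

07:30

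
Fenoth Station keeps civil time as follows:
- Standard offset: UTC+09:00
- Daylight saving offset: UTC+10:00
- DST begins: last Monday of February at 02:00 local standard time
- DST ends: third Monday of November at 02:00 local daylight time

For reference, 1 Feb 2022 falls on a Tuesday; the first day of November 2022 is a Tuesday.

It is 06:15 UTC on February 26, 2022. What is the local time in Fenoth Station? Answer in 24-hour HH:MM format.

15:15

1 February 2022 is a Tuesday, so Mondays fall on 7, 14, 21, 28; the last is February 28.
1 November 2022 is a Tuesday, so the first Monday is November 7 and the third is November 21.
At the standard offset (UTC+09:00), 06:15 UTC + 9h = 15:15 Fenoth Station standard time.
Daylight saving runs 28 February – 21 November; the standard-time date in Fenoth Station, February 26, 2022, is outside that window, so Fenoth Station is on standard time at UTC+09:00.
06:15 UTC + 9h = 15:15 local.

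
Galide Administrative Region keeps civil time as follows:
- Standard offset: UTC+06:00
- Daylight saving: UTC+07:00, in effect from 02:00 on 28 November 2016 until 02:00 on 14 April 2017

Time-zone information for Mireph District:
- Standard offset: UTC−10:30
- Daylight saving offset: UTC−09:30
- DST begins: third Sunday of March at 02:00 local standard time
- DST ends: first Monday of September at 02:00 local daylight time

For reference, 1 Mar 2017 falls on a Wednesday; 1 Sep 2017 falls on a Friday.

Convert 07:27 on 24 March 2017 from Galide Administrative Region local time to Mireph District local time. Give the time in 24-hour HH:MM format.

14:57

24 March 2017 falls between 28 November 2016 and 14 April 2017, so daylight saving is in effect and Galide Administrative Region is at UTC+07:00.
07:27 Galide Administrative Region − 7h = 00:27 UTC.
1 March 2017 is a Wednesday, so the first Sunday is March 5 and the third is March 19.
1 September 2017 is a Friday, so the first Monday is September 4.
At the standard offset (UTC−10:30), 00:27 UTC − 10h30m = 13:57 Mireph District standard time (rolling into the previous day, 23 March 2017).
The standard-time date in Mireph District, 23 March 2017, falls between 19 March and 4 September, so daylight saving is in effect and Mireph District is at UTC−09:30.
00:27 UTC − 9h30m = 14:57 Mireph District (rolling into the previous day, 23 March 2017).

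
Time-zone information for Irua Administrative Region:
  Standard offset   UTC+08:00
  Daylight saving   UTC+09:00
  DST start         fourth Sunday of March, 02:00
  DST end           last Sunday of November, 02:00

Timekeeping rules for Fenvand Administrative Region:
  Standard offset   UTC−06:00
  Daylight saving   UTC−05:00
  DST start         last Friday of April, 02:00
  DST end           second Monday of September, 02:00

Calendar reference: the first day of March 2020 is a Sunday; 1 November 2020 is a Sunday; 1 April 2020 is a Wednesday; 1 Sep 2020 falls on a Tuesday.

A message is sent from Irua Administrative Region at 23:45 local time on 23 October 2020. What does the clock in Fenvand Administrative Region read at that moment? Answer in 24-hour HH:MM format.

1 March 2020 is a Sunday, so the first Sunday is March 1 and the fourth is March 22.
1 November 2020 is a Sunday, so Sundays fall on 1, 8, 15, 22, 29; the last is November 29.
23 October 2020 falls between 22 March and 29 November, so daylight saving is in effect and Irua Administrative Region is at UTC+09:00.
23:45 Irua Administrative Region − 9h = 14:45 UTC.
1 April 2020 is a Wednesday, so Fridays fall on 3, 10, 17, 24; the last is April 24.
1 September 2020 is a Tuesday, so the first Monday is September 7 and the second is September 14.
At the standard offset (UTC−06:00), 14:45 UTC − 6h = 08:45 Fenvand Administrative Region standard time.
Daylight saving runs 24 April – 14 September; the standard-time date in Fenvand Administrative Region, 23 October 2020, is outside that window, so Fenvand Administrative Region is on standard time at UTC−06:00.
14:45 UTC − 6h = 08:45 Fenvand Administrative Region.

08:45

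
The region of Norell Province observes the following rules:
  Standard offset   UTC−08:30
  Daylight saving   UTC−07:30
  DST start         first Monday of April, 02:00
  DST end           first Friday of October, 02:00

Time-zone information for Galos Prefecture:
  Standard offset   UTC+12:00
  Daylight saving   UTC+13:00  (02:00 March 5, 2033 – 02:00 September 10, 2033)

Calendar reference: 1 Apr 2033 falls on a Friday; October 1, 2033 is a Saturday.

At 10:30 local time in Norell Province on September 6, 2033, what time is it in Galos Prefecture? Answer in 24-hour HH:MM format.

1 April 2033 is a Friday, so the first Monday is April 4.
1 October 2033 is a Saturday, so the first Friday is October 7.
September 6, 2033 lies within the daylight-saving period (4 April – 7 October), so Norell Province is on daylight time, UTC−07:30.
10:30 Norell Province + 7h30m = 18:00 UTC.
At the standard offset (UTC+12:00), 18:00 UTC + 12h = 06:00 Galos Prefecture standard time (rolling into the next day, 7 September 2033).
Daylight saving runs 5 March – 10 September; the standard-time date in Galos Prefecture, September 7, 2033, is inside that window, so Galos Prefecture is at UTC+13:00.
18:00 UTC + 13h = 07:00 Galos Prefecture (rolling into the next day, 7 September 2033).

07:00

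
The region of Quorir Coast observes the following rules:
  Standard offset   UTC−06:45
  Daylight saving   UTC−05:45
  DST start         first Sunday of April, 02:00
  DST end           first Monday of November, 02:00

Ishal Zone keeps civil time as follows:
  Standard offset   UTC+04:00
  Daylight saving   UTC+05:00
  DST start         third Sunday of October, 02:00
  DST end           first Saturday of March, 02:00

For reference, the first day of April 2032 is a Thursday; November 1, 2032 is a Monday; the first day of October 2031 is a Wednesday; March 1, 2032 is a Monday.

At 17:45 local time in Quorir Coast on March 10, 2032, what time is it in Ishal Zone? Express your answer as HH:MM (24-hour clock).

1 April 2032 is a Thursday, so the first Sunday is April 4.
1 November 2032 is a Monday, so the first Monday is November 1.
March 10, 2032 is outside the daylight-saving period (4 April – 1 November), so Quorir Coast is on standard time, UTC−06:45.
17:45 Quorir Coast + 6h45m = 00:30 UTC (rolling into the next day, 11 March 2032).
1 October 2031 is a Wednesday, so the first Sunday is October 5 and the third is October 19.
1 March 2032 is a Monday, so the first Saturday is March 6.
At the standard offset (UTC+04:00), 00:30 UTC + 4h = 04:30 Ishal Zone standard time.
The standard-time date in Ishal Zone, March 11, 2032, is outside the daylight-saving period (19 October 2031 – 6 March 2032), so Ishal Zone is on standard time, UTC+04:00.
00:30 UTC + 4h = 04:30 Ishal Zone.

04:30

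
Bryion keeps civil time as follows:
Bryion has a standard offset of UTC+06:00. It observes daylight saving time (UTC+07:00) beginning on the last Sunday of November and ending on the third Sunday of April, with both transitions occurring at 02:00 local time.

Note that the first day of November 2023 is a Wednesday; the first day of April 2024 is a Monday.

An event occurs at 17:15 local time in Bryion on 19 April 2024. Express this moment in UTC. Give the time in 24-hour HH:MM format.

1 November 2023 is a Wednesday, so Sundays fall on 5, 12, 19, 26; the last is November 26.
1 April 2024 is a Monday, so the first Sunday is April 7 and the third is April 21.
19 April 2024 lies within the daylight-saving period (26 November 2023 – 21 April 2024), so Bryion is on daylight time, UTC+07:00.
17:15 local − 7h = 10:15 UTC.

10:15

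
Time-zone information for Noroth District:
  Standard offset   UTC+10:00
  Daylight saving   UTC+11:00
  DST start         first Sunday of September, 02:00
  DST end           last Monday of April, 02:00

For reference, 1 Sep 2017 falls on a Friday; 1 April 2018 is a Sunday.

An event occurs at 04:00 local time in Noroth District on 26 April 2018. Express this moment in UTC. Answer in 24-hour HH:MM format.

17:00

1 September 2017 is a Friday, so the first Sunday is September 3.
1 April 2018 is a Sunday, so Mondays fall on 2, 9, 16, 23, 30; the last is April 30.
26 April 2018 falls between 3 September 2017 and 30 April 2018, so daylight saving is in effect and Noroth District is at UTC+11:00.
04:00 local − 11h = 17:00 UTC (rolling into the previous day, 25 April 2018).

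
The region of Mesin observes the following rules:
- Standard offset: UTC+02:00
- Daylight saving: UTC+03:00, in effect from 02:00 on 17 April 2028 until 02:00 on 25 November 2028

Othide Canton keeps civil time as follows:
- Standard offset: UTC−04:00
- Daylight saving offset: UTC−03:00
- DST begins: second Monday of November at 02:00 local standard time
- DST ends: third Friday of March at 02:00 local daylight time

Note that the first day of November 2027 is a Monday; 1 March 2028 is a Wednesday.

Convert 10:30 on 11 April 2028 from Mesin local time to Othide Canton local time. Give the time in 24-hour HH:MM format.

11 April 2028 does not fall between 17 April and 25 November, so daylight saving is not in effect and Mesin is at UTC+02:00.
10:30 Mesin − 2h = 08:30 UTC.
1 November 2027 is a Monday, so the first Monday is November 1 and the second is November 8.
1 March 2028 is a Wednesday, so the first Friday is March 3 and the third is March 17.
At the standard offset (UTC−04:00), 08:30 UTC − 4h = 04:30 Othide Canton standard time.
The standard-time date in Othide Canton, 11 April 2028, does not fall between 8 November 2027 and 17 March 2028, so daylight saving is not in effect and Othide Canton is at UTC−04:00.
08:30 UTC − 4h = 04:30 Othide Canton.

04:30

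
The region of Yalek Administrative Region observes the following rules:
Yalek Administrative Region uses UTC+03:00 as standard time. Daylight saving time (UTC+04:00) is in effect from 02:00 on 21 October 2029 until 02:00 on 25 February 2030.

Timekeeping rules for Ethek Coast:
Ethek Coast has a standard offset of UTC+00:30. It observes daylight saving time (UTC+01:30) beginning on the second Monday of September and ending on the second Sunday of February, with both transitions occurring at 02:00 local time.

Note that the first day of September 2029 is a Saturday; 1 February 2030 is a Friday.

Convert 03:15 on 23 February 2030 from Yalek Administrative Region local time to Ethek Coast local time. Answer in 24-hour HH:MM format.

23:45

Daylight saving runs 21 October 2029 – 25 February 2030; 23 February 2030 is inside that window, so Yalek Administrative Region is at UTC+04:00.
03:15 Yalek Administrative Region − 4h = 23:15 UTC (rolling into the previous day, 22 February 2030).
1 September 2029 is a Saturday, so the first Monday is September 3 and the second is September 10.
1 February 2030 is a Friday, so the first Sunday is February 3 and the second is February 10.
At the standard offset (UTC+00:30), 23:15 UTC + 0h30m = 23:45 Ethek Coast standard time.
The standard-time date in Ethek Coast, 22 February 2030, does not fall between 10 September 2029 and 10 February 2030, so daylight saving is not in effect and Ethek Coast is at UTC+00:30.
23:15 UTC + 0h30m = 23:45 Ethek Coast.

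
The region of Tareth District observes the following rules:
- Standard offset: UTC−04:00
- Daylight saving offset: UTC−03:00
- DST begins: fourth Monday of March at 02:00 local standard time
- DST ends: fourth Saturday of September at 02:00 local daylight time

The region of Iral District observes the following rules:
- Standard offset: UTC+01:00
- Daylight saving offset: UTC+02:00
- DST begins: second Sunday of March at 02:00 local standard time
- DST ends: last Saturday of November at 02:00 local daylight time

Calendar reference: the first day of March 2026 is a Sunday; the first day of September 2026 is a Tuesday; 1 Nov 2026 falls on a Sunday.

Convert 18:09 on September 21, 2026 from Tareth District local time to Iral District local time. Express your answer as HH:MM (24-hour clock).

23:09

1 March 2026 is a Sunday, so the first Monday is March 2 and the fourth is March 23.
1 September 2026 is a Tuesday, so the first Saturday is September 5 and the fourth is September 26.
Daylight saving runs 23 March – 26 September; September 21, 2026 is inside that window, so Tareth District is at UTC−03:00.
18:09 Tareth District + 3h = 21:09 UTC.
1 March 2026 is a Sunday, so the first Sunday is March 1 and the second is March 8.
1 November 2026 is a Sunday, so Saturdays fall on 7, 14, 21, 28; the last is November 28.
At the standard offset (UTC+01:00), 21:09 UTC + 1h = 22:09 Iral District standard time.
The standard-time date in Iral District, September 21, 2026, falls between 8 March and 28 November, so daylight saving is in effect and Iral District is at UTC+02:00.
21:09 UTC + 2h = 23:09 Iral District.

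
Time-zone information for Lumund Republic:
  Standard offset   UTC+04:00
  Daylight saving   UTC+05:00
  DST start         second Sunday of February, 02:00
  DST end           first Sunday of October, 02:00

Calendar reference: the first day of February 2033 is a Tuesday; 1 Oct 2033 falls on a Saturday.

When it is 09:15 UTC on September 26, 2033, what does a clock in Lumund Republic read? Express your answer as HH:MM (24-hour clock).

1 February 2033 is a Tuesday, so the first Sunday is February 6 and the second is February 13.
1 October 2033 is a Saturday, so the first Sunday is October 2.
At the standard offset (UTC+04:00), 09:15 UTC + 4h = 13:15 Lumund Republic standard time.
The standard-time date in Lumund Republic, September 26, 2033, lies within the daylight-saving period (13 February – 2 October), so Lumund Republic is on daylight time, UTC+05:00.
09:15 UTC + 5h = 14:15 local.

14:15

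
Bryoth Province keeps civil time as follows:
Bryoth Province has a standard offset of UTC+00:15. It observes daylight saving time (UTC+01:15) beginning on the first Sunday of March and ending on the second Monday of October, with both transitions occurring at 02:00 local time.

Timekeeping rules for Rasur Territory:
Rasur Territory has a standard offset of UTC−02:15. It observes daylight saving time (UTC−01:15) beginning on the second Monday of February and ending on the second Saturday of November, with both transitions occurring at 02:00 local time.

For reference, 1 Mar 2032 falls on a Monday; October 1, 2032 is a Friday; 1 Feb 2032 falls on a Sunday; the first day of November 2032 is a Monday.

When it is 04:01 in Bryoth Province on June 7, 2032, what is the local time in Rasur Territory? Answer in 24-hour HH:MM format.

1 March 2032 is a Monday, so the first Sunday is March 7.
1 October 2032 is a Friday, so the first Monday is October 4 and the second is October 11.
June 7, 2032 falls between 7 March and 11 October, so daylight saving is in effect and Bryoth Province is at UTC+01:15.
04:01 Bryoth Province − 1h15m = 02:46 UTC.
1 February 2032 is a Sunday, so the first Monday is February 2 and the second is February 9.
1 November 2032 is a Monday, so the first Saturday is November 6 and the second is November 13.
At the standard offset (UTC−02:15), 02:46 UTC − 2h15m = 00:31 Rasur Territory standard time.
The standard-time date in Rasur Territory, June 7, 2032, falls between 9 February and 13 November, so daylight saving is in effect and Rasur Territory is at UTC−01:15.
02:46 UTC − 1h15m = 01:31 Rasur Territory.

01:31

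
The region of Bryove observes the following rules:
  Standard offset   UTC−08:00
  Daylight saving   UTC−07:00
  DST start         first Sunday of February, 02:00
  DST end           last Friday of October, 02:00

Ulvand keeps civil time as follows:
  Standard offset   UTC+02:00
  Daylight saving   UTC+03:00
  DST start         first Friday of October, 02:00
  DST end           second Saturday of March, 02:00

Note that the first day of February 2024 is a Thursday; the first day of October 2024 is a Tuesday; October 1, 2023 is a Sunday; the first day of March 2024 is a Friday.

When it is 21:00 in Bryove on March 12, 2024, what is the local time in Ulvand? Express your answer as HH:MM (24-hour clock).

06:00

1 February 2024 is a Thursday, so the first Sunday is February 4.
1 October 2024 is a Tuesday, so Fridays fall on 4, 11, 18, 25; the last is October 25.
Daylight saving runs 4 February – 25 October; March 12, 2024 is inside that window, so Bryove is at UTC−07:00.
21:00 Bryove + 7h = 04:00 UTC (rolling into the next day, 13 March 2024).
1 October 2023 is a Sunday, so the first Friday is October 6.
1 March 2024 is a Friday, so the first Saturday is March 2 and the second is March 9.
At the standard offset (UTC+02:00), 04:00 UTC + 2h = 06:00 Ulvand standard time.
The standard-time date in Ulvand, March 13, 2024, does not fall between 6 October 2023 and 9 March 2024, so daylight saving is not in effect and Ulvand is at UTC+02:00.
04:00 UTC + 2h = 06:00 Ulvand.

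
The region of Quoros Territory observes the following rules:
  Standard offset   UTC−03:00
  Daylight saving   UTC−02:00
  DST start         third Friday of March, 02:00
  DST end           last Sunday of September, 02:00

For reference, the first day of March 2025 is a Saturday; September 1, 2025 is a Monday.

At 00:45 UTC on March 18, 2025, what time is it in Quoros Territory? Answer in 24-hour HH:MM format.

1 March 2025 is a Saturday, so the first Friday is March 7 and the third is March 21.
1 September 2025 is a Monday, so Sundays fall on 7, 14, 21, 28; the last is September 28.
At the standard offset (UTC−03:00), 00:45 UTC − 3h = 21:45 Quoros Territory standard time (rolling into the previous day, 17 March 2025).
The standard-time date in Quoros Territory, March 17, 2025, is outside the daylight-saving period (21 March – 28 September), so Quoros Territory is on standard time, UTC−03:00.
00:45 UTC − 3h = 21:45 local (rolling into the previous day, 17 March 2025).

21:45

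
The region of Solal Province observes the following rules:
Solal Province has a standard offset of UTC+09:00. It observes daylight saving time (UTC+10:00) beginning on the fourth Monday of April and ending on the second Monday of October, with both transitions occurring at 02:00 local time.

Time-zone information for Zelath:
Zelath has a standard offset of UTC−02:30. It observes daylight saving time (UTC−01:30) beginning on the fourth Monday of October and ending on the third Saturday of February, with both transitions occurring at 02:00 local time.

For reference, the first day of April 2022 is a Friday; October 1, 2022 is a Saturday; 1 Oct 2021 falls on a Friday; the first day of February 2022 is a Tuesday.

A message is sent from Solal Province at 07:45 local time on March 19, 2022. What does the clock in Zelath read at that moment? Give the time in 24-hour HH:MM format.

1 April 2022 is a Friday, so the first Monday is April 4 and the fourth is April 25.
1 October 2022 is a Saturday, so the first Monday is October 3 and the second is October 10.
Daylight saving runs 25 April – 10 October; March 19, 2022 is outside that window, so Solal Province is on standard time at UTC+09:00.
07:45 Solal Province − 9h = 22:45 UTC (rolling into the previous day, 18 March 2022).
1 October 2021 is a Friday, so the first Monday is October 4 and the fourth is October 25.
1 February 2022 is a Tuesday, so the first Saturday is February 5 and the third is February 19.
At the standard offset (UTC−02:30), 22:45 UTC − 2h30m = 20:15 Zelath standard time.
Daylight saving runs 25 October 2021 – 19 February 2022; the standard-time date in Zelath, March 18, 2022, is outside that window, so Zelath is on standard time at UTC−02:30.
22:45 UTC − 2h30m = 20:15 Zelath.

20:15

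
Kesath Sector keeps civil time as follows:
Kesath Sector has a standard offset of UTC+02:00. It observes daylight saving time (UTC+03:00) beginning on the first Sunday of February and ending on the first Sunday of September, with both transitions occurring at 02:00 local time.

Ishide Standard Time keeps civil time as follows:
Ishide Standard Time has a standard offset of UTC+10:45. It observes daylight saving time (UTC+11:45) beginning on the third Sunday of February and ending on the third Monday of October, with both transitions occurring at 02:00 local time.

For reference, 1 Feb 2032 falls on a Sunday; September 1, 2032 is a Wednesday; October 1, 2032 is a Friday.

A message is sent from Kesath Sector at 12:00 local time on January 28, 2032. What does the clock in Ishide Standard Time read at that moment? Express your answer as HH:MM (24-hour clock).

1 February 2032 is a Sunday, so the first Sunday is February 1.
1 September 2032 is a Wednesday, so the first Sunday is September 5.
Daylight saving runs 1 February – 5 September; January 28, 2032 is outside that window, so Kesath Sector is on standard time at UTC+02:00.
12:00 Kesath Sector − 2h = 10:00 UTC.
1 February 2032 is a Sunday, so the first Sunday is February 1 and the third is February 15.
1 October 2032 is a Friday, so the first Monday is October 4 and the third is October 18.
At the standard offset (UTC+10:45), 10:00 UTC + 10h45m = 20:45 Ishide Standard Time standard time.
The standard-time date in Ishide Standard Time, January 28, 2032, does not fall between 15 February and 18 October, so daylight saving is not in effect and Ishide Standard Time is at UTC+10:45.
10:00 UTC + 10h45m = 20:45 Ishide Standard Time.

20:45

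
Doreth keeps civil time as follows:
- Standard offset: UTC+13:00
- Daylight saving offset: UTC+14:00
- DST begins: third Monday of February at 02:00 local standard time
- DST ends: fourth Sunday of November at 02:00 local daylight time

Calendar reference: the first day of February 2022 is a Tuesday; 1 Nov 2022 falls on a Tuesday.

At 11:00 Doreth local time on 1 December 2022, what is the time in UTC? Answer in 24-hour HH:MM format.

22:00

1 February 2022 is a Tuesday, so the first Monday is February 7 and the third is February 21.
1 November 2022 is a Tuesday, so the first Sunday is November 6 and the fourth is November 27.
1 December 2022 is outside the daylight-saving period (21 February – 27 November), so Doreth is on standard time, UTC+13:00.
11:00 local − 13h = 22:00 UTC (rolling into the previous day, 30 November 2022).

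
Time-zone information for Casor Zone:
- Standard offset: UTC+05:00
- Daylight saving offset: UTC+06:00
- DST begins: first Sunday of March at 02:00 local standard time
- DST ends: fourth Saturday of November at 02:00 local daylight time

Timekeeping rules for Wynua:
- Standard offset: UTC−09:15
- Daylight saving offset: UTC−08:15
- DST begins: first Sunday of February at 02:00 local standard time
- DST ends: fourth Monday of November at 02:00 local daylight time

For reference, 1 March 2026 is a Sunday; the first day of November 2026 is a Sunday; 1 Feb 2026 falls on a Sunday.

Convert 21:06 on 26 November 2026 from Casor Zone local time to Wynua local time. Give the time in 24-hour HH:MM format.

1 March 2026 is a Sunday, so the first Sunday is March 1.
1 November 2026 is a Sunday, so the first Saturday is November 7 and the fourth is November 28.
26 November 2026 lies within the daylight-saving period (1 March – 28 November), so Casor Zone is on daylight time, UTC+06:00.
21:06 Casor Zone − 6h = 15:06 UTC.
1 February 2026 is a Sunday, so the first Sunday is February 1.
1 November 2026 is a Sunday, so the first Monday is November 2 and the fourth is November 23.
At the standard offset (UTC−09:15), 15:06 UTC − 9h15m = 05:51 Wynua standard time.
The standard-time date in Wynua, 26 November 2026, does not fall between 1 February and 23 November, so daylight saving is not in effect and Wynua is at UTC−09:15.
15:06 UTC − 9h15m = 05:51 Wynua.

05:51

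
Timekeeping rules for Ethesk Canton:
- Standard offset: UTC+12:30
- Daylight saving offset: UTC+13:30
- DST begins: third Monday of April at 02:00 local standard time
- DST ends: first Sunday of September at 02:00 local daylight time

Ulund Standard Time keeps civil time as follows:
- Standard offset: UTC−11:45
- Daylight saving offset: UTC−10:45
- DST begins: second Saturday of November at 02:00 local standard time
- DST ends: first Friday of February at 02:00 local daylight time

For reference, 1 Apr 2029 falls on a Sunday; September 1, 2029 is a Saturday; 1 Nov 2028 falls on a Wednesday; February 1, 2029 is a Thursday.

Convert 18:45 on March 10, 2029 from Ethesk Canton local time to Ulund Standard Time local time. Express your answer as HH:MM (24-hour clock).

1 April 2029 is a Sunday, so the first Monday is April 2 and the third is April 16.
1 September 2029 is a Saturday, so the first Sunday is September 2.
Daylight saving runs 16 April – 2 September; March 10, 2029 is outside that window, so Ethesk Canton is on standard time at UTC+12:30.
18:45 Ethesk Canton − 12h30m = 06:15 UTC.
1 November 2028 is a Wednesday, so the first Saturday is November 4 and the second is November 11.
1 February 2029 is a Thursday, so the first Friday is February 2.
At the standard offset (UTC−11:45), 06:15 UTC − 11h45m = 18:30 Ulund Standard Time standard time (rolling into the previous day, 9 March 2029).
Daylight saving runs 11 November 2028 – 2 February 2029; the standard-time date in Ulund Standard Time, March 9, 2029, is outside that window, so Ulund Standard Time is on standard time at UTC−11:45.
06:15 UTC − 11h45m = 18:30 Ulund Standard Time (rolling into the previous day, 9 March 2029).

18:30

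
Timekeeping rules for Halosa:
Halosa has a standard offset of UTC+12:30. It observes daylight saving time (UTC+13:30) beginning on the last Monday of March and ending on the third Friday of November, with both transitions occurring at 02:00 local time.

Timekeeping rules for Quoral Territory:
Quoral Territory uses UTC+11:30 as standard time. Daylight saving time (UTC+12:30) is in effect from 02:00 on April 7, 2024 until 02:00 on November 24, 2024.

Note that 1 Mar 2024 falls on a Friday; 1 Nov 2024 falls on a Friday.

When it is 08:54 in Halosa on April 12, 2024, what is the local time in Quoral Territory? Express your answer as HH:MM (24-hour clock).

1 March 2024 is a Friday, so Mondays fall on 4, 11, 18, 25; the last is March 25.
1 November 2024 is a Friday, so the first Friday is November 1 and the third is November 15.
Daylight saving runs 25 March – 15 November; April 12, 2024 is inside that window, so Halosa is at UTC+13:30.
08:54 Halosa − 13h30m = 19:24 UTC (rolling into the previous day, 11 April 2024).
At the standard offset (UTC+11:30), 19:24 UTC + 11h30m = 06:54 Quoral Territory standard time (rolling into the next day, 12 April 2024).
The standard-time date in Quoral Territory, April 12, 2024, lies within the daylight-saving period (7 April – 24 November), so Quoral Territory is on daylight time, UTC+12:30.
19:24 UTC + 12h30m = 07:54 Quoral Territory (rolling into the next day, 12 April 2024).

07:54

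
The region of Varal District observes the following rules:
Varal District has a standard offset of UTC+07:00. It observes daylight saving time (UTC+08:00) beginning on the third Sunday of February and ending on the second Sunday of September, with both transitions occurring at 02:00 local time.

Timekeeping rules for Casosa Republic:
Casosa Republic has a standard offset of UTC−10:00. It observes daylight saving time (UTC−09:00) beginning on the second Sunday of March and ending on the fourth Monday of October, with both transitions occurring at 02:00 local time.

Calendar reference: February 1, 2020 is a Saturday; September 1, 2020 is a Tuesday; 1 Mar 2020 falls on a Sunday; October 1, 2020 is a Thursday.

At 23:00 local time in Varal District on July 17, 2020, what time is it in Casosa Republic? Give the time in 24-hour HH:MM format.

1 February 2020 is a Saturday, so the first Sunday is February 2 and the third is February 16.
1 September 2020 is a Tuesday, so the first Sunday is September 6 and the second is September 13.
July 17, 2020 falls between 16 February and 13 September, so daylight saving is in effect and Varal District is at UTC+08:00.
23:00 Varal District − 8h = 15:00 UTC.
1 March 2020 is a Sunday, so the first Sunday is March 1 and the second is March 8.
1 October 2020 is a Thursday, so the first Monday is October 5 and the fourth is October 26.
At the standard offset (UTC−10:00), 15:00 UTC − 10h = 05:00 Casosa Republic standard time.
The standard-time date in Casosa Republic, July 17, 2020, lies within the daylight-saving period (8 March – 26 October), so Casosa Republic is on daylight time, UTC−09:00.
15:00 UTC − 9h = 06:00 Casosa Republic.

06:00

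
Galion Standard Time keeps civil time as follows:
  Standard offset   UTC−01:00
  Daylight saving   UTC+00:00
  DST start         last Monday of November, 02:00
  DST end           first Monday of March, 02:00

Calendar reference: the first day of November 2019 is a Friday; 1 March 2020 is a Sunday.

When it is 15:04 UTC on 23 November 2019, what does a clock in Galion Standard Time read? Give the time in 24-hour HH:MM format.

14:04

1 November 2019 is a Friday, so Mondays fall on 4, 11, 18, 25; the last is November 25.
1 March 2020 is a Sunday, so the first Monday is March 2.
At the standard offset (UTC−01:00), 15:04 UTC − 1h = 14:04 Galion Standard Time standard time.
Daylight saving runs 25 November 2019 – 2 March 2020; the standard-time date in Galion Standard Time, 23 November 2019, is outside that window, so Galion Standard Time is on standard time at UTC−01:00.
15:04 UTC − 1h = 14:04 local.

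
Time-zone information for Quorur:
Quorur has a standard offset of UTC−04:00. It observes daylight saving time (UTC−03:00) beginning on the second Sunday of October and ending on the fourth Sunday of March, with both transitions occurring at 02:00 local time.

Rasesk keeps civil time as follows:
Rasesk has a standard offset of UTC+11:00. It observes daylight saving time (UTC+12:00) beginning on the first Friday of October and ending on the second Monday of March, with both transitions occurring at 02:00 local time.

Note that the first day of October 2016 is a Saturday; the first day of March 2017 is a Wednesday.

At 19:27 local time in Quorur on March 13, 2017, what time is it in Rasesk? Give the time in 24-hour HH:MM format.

09:27

1 October 2016 is a Saturday, so the first Sunday is October 2 and the second is October 9.
1 March 2017 is a Wednesday, so the first Sunday is March 5 and the fourth is March 26.
March 13, 2017 falls between 9 October 2016 and 26 March 2017, so daylight saving is in effect and Quorur is at UTC−03:00.
19:27 Quorur + 3h = 22:27 UTC.
1 October 2016 is a Saturday, so the first Friday is October 7.
1 March 2017 is a Wednesday, so the first Monday is March 6 and the second is March 13.
At the standard offset (UTC+11:00), 22:27 UTC + 11h = 09:27 Rasesk standard time (rolling into the next day, 14 March 2017).
Daylight saving runs 7 October 2016 – 13 March 2017; the standard-time date in Rasesk, March 14, 2017, is outside that window, so Rasesk is on standard time at UTC+11:00.
22:27 UTC + 11h = 09:27 Rasesk (rolling into the next day, 14 March 2017).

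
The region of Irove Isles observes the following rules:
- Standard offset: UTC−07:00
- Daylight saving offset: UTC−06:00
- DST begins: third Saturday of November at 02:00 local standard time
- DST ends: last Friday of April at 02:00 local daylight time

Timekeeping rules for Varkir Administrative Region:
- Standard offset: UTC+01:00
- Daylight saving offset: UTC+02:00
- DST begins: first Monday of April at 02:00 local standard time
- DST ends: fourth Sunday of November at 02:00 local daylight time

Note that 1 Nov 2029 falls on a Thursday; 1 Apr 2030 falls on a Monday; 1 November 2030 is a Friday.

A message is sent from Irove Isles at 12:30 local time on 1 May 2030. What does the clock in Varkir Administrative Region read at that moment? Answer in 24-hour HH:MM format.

1 November 2029 is a Thursday, so the first Saturday is November 3 and the third is November 17.
1 April 2030 is a Monday, so Fridays fall on 5, 12, 19, 26; the last is April 26.
1 May 2030 is outside the daylight-saving period (17 November 2029 – 26 April 2030), so Irove Isles is on standard time, UTC−07:00.
12:30 Irove Isles + 7h = 19:30 UTC.
1 April 2030 is a Monday, so the first Monday is April 1.
1 November 2030 is a Friday, so the first Sunday is November 3 and the fourth is November 24.
At the standard offset (UTC+01:00), 19:30 UTC + 1h = 20:30 Varkir Administrative Region standard time.
The standard-time date in Varkir Administrative Region, 1 May 2030, falls between 1 April and 24 November, so daylight saving is in effect and Varkir Administrative Region is at UTC+02:00.
19:30 UTC + 2h = 21:30 Varkir Administrative Region.

21:30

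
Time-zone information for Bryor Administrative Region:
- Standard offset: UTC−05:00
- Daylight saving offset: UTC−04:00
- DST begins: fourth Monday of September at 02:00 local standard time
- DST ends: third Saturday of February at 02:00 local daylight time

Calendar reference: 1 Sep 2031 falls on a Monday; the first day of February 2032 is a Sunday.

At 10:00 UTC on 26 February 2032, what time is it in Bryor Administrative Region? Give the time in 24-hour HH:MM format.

1 September 2031 is a Monday, so the first Monday is September 1 and the fourth is September 22.
1 February 2032 is a Sunday, so the first Saturday is February 7 and the third is February 21.
At the standard offset (UTC−05:00), 10:00 UTC − 5h = 05:00 Bryor Administrative Region standard time.
The standard-time date in Bryor Administrative Region, 26 February 2032, does not fall between 22 September 2031 and 21 February 2032, so daylight saving is not in effect and Bryor Administrative Region is at UTC−05:00.
10:00 UTC − 5h = 05:00 local.

05:00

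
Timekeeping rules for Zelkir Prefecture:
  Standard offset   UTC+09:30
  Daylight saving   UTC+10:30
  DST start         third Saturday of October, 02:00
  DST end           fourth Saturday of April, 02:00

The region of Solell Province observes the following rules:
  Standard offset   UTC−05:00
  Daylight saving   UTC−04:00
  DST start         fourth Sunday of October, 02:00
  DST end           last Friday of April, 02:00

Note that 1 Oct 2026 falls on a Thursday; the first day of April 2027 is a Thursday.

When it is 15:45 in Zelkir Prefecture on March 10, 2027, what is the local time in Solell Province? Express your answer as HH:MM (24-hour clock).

01:15

1 October 2026 is a Thursday, so the first Saturday is October 3 and the third is October 17.
1 April 2027 is a Thursday, so the first Saturday is April 3 and the fourth is April 24.
Daylight saving runs 17 October 2026 – 24 April 2027; March 10, 2027 is inside that window, so Zelkir Prefecture is at UTC+10:30.
15:45 Zelkir Prefecture − 10h30m = 05:15 UTC.
1 October 2026 is a Thursday, so the first Sunday is October 4 and the fourth is October 25.
1 April 2027 is a Thursday, so Fridays fall on 2, 9, 16, 23, 30; the last is April 30.
At the standard offset (UTC−05:00), 05:15 UTC − 5h = 00:15 Solell Province standard time.
The standard-time date in Solell Province, March 10, 2027, lies within the daylight-saving period (25 October 2026 – 30 April 2027), so Solell Province is on daylight time, UTC−04:00.
05:15 UTC − 4h = 01:15 Solell Province.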